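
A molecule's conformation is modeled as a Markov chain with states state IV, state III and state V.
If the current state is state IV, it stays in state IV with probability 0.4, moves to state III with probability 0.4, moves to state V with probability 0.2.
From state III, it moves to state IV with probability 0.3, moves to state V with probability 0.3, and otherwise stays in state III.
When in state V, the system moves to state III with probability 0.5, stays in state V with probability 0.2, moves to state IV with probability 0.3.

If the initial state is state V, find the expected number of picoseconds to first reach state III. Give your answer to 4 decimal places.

Let t(s) be the expected number of picoseconds to first reach state III from state s, with t(state III) = 0. Conditioning on the first picosecond:
t(state IV) = 1 + 0.4·t(state IV) + 0.2·t(state V)
t(state V) = 1 + 0.3·t(state IV) + 0.2·t(state V)
Solving: t(state IV) = 2.3810, t(state V) = 2.1429.
Expected picoseconds from state V to state III: 2.1429.

2.1429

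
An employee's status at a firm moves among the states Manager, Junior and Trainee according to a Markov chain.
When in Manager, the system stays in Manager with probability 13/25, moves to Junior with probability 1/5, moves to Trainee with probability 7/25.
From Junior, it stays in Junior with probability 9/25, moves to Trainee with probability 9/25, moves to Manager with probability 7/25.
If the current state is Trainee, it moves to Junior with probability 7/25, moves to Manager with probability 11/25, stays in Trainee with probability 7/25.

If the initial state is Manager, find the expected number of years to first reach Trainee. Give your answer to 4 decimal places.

Let t(s) be the expected number of years to first reach Trainee from state s, with t(Trainee) = 0. Conditioning on the first year:
t(Manager) = 1 + 0.52·t(Manager) + 0.2·t(Junior)
t(Junior) = 1 + 0.28·t(Manager) + 0.36·t(Junior)
Solving: t(Manager) = 3.3439, t(Junior) = 3.0255.
Expected years from Manager to Trainee: 3.3439.

3.3439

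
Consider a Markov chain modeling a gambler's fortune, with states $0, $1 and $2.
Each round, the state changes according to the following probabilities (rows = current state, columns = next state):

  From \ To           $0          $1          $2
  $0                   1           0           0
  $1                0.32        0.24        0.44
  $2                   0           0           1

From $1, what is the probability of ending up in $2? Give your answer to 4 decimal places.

0.5789

Let h(s) be the probability of absorption at $2 starting from transient state s. Then h($2) = 1 and h($0) = 0. By first-step analysis:
h($1) = 0.32·0 + 0.24·h($1) + 0.44·1
Solving: h($1) = 0.5789.
Starting from $1, the probability is 0.5789.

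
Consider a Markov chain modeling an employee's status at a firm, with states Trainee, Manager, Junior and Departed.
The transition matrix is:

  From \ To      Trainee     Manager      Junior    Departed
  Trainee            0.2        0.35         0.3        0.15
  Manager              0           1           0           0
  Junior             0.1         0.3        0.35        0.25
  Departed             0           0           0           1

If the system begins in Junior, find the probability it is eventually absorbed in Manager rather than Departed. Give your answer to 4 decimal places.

Let h(s) be the probability of absorption at Manager starting from transient state s. Then h(Manager) = 1 and h(Departed) = 0. By first-step analysis:
h(Trainee) = 0.2·h(Trainee) + 0.35·1 + 0.3·h(Junior) + 0.15·0
h(Junior) = 0.1·h(Trainee) + 0.3·1 + 0.35·h(Junior) + 0.25·0
Solving: h(Trainee) = 0.6480, h(Junior) = 0.5612.
Starting from Junior, the probability is 0.5612.

0.5612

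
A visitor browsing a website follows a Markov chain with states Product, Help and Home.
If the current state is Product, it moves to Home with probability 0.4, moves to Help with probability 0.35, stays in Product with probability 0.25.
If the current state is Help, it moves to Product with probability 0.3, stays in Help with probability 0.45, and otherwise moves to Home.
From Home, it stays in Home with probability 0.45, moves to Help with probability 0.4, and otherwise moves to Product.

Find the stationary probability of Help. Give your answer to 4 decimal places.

Let the stationary distribution be π with π = πP and π_1 + π_2 + π_3 = 1.
π_1 = 0.25·π_1 + 0.3·π_2 + 0.15·π_3
π_2 = 0.35·π_1 + 0.45·π_2 + 0.4·π_3
Solving with the normalization constraint gives π = (0.2348, 0.4087, 0.3565).
So the stationary probability of Help is 0.4087.

0.4087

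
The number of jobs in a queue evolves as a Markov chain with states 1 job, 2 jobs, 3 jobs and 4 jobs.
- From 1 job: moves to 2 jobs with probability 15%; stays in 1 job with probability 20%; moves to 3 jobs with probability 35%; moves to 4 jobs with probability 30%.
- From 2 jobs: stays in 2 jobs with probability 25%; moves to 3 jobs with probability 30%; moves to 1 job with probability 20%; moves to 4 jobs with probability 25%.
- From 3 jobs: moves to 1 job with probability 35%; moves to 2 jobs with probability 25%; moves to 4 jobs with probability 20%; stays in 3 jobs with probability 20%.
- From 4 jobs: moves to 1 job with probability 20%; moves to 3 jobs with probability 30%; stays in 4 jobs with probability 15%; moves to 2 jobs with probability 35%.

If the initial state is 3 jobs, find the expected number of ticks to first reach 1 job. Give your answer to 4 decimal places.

Let t(s) be the expected number of ticks to first reach 1 job from state s, with t(1 job) = 0. Conditioning on the first tick:
t(2 jobs) = 1 + 0.25·t(2 jobs) + 0.3·t(3 jobs) + 0.25·t(4 jobs)
t(3 jobs) = 1 + 0.25·t(2 jobs) + 0.2·t(3 jobs) + 0.2·t(4 jobs)
t(4 jobs) = 1 + 0.35·t(2 jobs) + 0.3·t(3 jobs) + 0.15·t(4 jobs)
Solving: t(2 jobs) = 4.1509, t(3 jobs) = 3.5849, t(4 jobs) = 4.1509.
Expected ticks from 3 jobs to 1 job: 3.5849.

3.5849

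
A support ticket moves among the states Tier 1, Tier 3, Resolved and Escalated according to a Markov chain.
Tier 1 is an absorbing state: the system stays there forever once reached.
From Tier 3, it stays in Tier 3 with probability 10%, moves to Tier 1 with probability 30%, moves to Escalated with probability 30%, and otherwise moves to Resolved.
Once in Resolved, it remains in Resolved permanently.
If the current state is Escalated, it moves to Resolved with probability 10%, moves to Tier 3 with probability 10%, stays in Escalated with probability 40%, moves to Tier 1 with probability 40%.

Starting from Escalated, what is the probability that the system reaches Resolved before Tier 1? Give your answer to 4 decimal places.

0.2353

Let h(s) be the probability of absorption at Resolved starting from transient state s. Then h(Resolved) = 1 and h(Tier 1) = 0. By first-step analysis:
h(Tier 3) = 0.3·0 + 0.1·h(Tier 3) + 0.3·1 + 0.3·h(Escalated)
h(Escalated) = 0.4·0 + 0.1·h(Tier 3) + 0.1·1 + 0.4·h(Escalated)
Solving: h(Tier 3) = 0.4118, h(Escalated) = 0.2353.
Starting from Escalated, the probability is 0.2353.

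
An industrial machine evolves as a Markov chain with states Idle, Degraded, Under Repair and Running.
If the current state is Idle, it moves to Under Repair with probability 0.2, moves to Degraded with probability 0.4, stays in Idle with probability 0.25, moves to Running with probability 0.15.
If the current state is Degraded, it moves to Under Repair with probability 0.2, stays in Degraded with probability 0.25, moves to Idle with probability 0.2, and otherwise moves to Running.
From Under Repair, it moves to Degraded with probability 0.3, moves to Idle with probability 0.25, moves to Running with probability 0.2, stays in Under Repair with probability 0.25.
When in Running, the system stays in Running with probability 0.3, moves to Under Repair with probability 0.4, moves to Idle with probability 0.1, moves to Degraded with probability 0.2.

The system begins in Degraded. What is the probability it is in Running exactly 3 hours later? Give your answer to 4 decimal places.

Propagate the distribution vector 3 hours from Degraded.
After 0 hours: (0.0000, 1.0000, 0.0000, 0.0000)
After 1 hour: (0.2000, 0.2500, 0.2000, 0.3500)
After 2 hours: (0.1850, 0.2725, 0.2800, 0.2625)
After 3 hours: (0.1970, 0.2786, 0.2665, 0.2579)
P(in Running after 3 hours) = 0.2579

0.2579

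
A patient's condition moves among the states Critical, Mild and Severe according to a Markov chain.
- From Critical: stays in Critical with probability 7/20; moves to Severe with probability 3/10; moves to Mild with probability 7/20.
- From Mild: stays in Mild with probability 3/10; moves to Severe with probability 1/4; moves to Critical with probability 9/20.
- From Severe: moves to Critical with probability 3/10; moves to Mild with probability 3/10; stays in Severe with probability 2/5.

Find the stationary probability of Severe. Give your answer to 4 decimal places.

Let the stationary distribution be π with π = πP and π_1 + π_2 + π_3 = 1.
π_1 = 0.35·π_1 + 0.45·π_2 + 0.3·π_3
π_2 = 0.35·π_1 + 0.3·π_2 + 0.3·π_3
Solving with the normalization constraint gives π = (0.3660, 0.3183, 0.3156).
So the stationary probability of Severe is 0.3156.

0.3156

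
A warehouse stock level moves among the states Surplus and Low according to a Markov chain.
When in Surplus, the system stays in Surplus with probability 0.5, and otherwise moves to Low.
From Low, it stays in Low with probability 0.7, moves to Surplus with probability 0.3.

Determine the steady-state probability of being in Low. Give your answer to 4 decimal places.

Let the stationary distribution be π with π = πP and π_1 + π_2 = 1.
π_1 = 0.5·π_1 + 0.3·π_2
Solving with the normalization constraint gives π = (0.3750, 0.6250).
So the stationary probability of Low is 0.6250.

0.6250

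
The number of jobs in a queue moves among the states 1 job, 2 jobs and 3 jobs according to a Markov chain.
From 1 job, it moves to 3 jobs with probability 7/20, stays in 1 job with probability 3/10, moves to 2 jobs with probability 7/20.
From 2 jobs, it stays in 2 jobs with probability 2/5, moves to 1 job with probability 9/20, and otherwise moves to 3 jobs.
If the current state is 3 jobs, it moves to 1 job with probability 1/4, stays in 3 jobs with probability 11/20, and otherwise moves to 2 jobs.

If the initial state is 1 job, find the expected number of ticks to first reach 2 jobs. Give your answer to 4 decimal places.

3.5165

Let t(s) be the expected number of ticks to first reach 2 jobs from state s, with t(2 jobs) = 0. Conditioning on the first tick:
t(1 job) = 1 + 0.3·t(1 job) + 0.35·t(3 jobs)
t(3 jobs) = 1 + 0.25·t(1 job) + 0.55·t(3 jobs)
Solving: t(1 job) = 3.5165, t(3 jobs) = 4.1758.
Expected ticks from 1 job to 2 jobs: 3.5165.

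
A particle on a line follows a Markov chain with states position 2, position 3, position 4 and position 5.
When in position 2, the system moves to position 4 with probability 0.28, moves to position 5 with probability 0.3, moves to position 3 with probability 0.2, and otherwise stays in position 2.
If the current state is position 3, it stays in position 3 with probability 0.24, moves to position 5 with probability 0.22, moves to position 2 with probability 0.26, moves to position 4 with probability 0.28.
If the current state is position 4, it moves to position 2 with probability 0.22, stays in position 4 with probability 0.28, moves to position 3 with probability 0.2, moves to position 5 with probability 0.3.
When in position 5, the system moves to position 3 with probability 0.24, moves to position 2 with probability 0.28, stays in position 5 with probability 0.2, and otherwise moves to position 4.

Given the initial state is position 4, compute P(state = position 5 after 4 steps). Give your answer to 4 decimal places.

0.2568

Propagate the distribution vector 4 steps from position 4.
After 0 steps: (0.0000, 0.0000, 1.0000, 0.0000)
After 1 step: (0.2200, 0.2000, 0.2800, 0.3000)
After 2 steps: (0.2460, 0.2200, 0.2800, 0.2540)
After 3 steps: (0.2440, 0.2190, 0.2800, 0.2570)
After 4 steps: (0.2442, 0.2190, 0.2800, 0.2568)
P(in position 5 after 4 steps) = 0.2568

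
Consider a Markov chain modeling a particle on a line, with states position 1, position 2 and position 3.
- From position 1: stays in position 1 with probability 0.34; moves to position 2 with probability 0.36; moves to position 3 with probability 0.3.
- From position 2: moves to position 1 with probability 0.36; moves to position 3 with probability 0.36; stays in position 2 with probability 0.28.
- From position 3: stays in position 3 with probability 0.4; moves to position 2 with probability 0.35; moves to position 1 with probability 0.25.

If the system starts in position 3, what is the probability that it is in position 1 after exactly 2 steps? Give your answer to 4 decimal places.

Sum over the intermediate state after 1 step:
P = P(position 3→position 1)·P(position 1→position 1) + P(position 3→position 2)·P(position 2→position 1) + P(position 3→position 3)·P(position 3→position 1)
  = 0.25×0.34 + 0.35×0.36 + 0.4×0.25
  = 0.0850 + 0.1260 + 0.1000 = 0.3110

0.3110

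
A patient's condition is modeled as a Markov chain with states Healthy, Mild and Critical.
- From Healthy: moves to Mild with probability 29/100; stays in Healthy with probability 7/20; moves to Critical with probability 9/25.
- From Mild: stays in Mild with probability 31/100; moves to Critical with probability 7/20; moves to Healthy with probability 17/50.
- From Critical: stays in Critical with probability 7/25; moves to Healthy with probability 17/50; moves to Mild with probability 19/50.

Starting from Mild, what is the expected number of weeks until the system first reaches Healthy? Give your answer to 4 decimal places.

Let t(s) be the expected number of weeks to first reach Healthy from state s, with t(Healthy) = 0. Conditioning on the first week:
t(Mild) = 1 + 0.31·t(Mild) + 0.35·t(Critical)
t(Critical) = 1 + 0.38·t(Mild) + 0.28·t(Critical)
Solving: t(Mild) = 2.9412, t(Critical) = 2.9412.
Expected weeks from Mild to Healthy: 2.9412.

2.9412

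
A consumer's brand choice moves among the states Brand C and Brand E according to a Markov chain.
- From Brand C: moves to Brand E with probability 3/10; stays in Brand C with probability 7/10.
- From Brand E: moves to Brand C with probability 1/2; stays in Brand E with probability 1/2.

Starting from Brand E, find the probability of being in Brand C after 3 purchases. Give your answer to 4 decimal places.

Propagate the distribution vector 3 purchases from Brand E.
After 0 purchases: (0.0000, 1.0000)
After 1 purchase: (0.5000, 0.5000)
After 2 purchases: (0.6000, 0.4000)
After 3 purchases: (0.6200, 0.3800)
P(in Brand C after 3 purchases) = 0.6200

0.6200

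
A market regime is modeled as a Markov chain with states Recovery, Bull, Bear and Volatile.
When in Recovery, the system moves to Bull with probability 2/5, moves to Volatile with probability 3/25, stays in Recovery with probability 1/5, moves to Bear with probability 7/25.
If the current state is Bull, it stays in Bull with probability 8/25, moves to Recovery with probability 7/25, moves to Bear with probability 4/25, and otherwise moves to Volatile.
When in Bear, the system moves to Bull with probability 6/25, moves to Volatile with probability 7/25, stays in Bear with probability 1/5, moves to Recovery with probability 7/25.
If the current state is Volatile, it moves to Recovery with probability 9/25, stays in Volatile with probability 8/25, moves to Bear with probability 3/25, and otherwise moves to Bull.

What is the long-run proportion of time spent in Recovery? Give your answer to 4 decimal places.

Let the stationary distribution be π with π = πP and π_1 + π_2 + π_3 + π_4 = 1.
π_1 = 0.2·π_1 + 0.28·π_2 + 0.28·π_3 + 0.36·π_4
π_2 = 0.4·π_1 + 0.32·π_2 + 0.24·π_3 + 0.2·π_4
π_3 = 0.28·π_1 + 0.16·π_2 + 0.2·π_3 + 0.12·π_4
Solving with the normalization constraint gives π = (0.2765, 0.2988, 0.1915, 0.2331).
So the stationary probability of Recovery is 0.2765.

0.2765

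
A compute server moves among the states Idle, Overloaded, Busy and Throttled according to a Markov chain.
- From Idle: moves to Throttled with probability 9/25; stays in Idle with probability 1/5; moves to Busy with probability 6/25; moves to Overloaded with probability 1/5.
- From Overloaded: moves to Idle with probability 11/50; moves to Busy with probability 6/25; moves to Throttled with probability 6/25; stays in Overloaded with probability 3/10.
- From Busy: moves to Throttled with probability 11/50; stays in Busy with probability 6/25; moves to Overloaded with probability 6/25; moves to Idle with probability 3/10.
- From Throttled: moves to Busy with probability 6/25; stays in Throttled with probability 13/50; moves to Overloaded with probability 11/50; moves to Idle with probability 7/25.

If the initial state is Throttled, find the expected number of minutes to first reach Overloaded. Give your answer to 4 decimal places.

Let t(s) be the expected number of minutes to first reach Overloaded from state s, with t(Overloaded) = 0. Conditioning on the first minute:
t(Idle) = 1 + 0.2·t(Idle) + 0.24·t(Busy) + 0.36·t(Throttled)
t(Busy) = 1 + 0.3·t(Idle) + 0.24·t(Busy) + 0.22·t(Throttled)
t(Throttled) = 1 + 0.28·t(Idle) + 0.24·t(Busy) + 0.26·t(Throttled)
Solving: t(Idle) = 4.6396, t(Busy) = 4.4659, t(Throttled) = 4.5553.
Expected minutes from Throttled to Overloaded: 4.5553.

4.5553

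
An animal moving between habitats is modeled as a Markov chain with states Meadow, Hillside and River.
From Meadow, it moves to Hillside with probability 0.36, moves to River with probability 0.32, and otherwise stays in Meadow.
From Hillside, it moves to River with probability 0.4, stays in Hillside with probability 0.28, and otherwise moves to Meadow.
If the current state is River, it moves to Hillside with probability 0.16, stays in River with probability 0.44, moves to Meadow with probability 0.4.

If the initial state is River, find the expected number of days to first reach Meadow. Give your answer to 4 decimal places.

2.5943

Let t(s) be the expected number of days to first reach Meadow from state s, with t(Meadow) = 0. Conditioning on the first day:
t(Hillside) = 1 + 0.28·t(Hillside) + 0.4·t(River)
t(River) = 1 + 0.16·t(Hillside) + 0.44·t(River)
Solving: t(Hillside) = 2.8302, t(River) = 2.5943.
Expected days from River to Meadow: 2.5943.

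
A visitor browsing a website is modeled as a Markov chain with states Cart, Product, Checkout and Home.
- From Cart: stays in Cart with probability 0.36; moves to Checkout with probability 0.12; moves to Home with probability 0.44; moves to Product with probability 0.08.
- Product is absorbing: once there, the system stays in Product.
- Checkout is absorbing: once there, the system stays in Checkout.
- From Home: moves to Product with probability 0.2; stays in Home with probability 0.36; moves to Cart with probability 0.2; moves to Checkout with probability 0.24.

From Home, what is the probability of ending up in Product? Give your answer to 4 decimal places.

0.4478

Let h(s) be the probability of absorption at Product starting from transient state s. Then h(Product) = 1 and h(Checkout) = 0. By first-step analysis:
h(Cart) = 0.36·h(Cart) + 0.08·1 + 0.12·0 + 0.44·h(Home)
h(Home) = 0.2·h(Cart) + 0.2·1 + 0.24·0 + 0.36·h(Home)
Solving: h(Cart) = 0.4328, h(Home) = 0.4478.
Starting from Home, the probability is 0.4478.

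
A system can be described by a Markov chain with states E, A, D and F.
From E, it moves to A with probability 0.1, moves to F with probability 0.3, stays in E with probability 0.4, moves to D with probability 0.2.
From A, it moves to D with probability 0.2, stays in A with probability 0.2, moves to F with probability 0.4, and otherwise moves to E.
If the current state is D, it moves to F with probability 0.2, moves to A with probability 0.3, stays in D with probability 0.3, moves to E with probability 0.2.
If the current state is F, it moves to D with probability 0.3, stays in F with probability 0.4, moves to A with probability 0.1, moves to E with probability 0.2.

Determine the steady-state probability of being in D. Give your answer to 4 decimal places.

0.2582

Let the stationary distribution be π with π = πP and π_1 + π_2 + π_3 + π_4 = 1.
π_1 = 0.4·π_1 + 0.2·π_2 + 0.2·π_3 + 0.2·π_4
π_2 = 0.1·π_1 + 0.2·π_2 + 0.3·π_3 + 0.1·π_4
π_3 = 0.2·π_1 + 0.2·π_2 + 0.3·π_3 + 0.3·π_4
Solving with the normalization constraint gives π = (0.2500, 0.1685, 0.2582, 0.3234).
So the stationary probability of D is 0.2582.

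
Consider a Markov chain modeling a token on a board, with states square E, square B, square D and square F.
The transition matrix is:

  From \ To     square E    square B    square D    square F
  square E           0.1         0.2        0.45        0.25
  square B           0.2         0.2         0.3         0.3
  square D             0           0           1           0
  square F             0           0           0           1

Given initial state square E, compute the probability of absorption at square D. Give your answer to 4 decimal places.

0.6176

Let h(s) be the probability of absorption at square D starting from transient state s. Then h(square D) = 1 and h(square F) = 0. By first-step analysis:
h(square E) = 0.1·h(square E) + 0.2·h(square B) + 0.45·1 + 0.25·0
h(square B) = 0.2·h(square E) + 0.2·h(square B) + 0.3·1 + 0.3·0
Solving: h(square E) = 0.6176, h(square B) = 0.5294.
Starting from square E, the probability is 0.6176.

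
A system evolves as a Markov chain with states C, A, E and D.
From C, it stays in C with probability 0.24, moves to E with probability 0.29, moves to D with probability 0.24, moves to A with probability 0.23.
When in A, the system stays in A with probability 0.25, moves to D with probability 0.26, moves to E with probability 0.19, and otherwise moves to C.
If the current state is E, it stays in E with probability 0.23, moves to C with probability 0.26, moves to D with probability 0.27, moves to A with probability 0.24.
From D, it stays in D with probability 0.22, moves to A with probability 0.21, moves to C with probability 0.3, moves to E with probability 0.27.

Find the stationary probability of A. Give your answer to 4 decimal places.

Let the stationary distribution be π with π = πP and π_1 + π_2 + π_3 + π_4 = 1.
π_1 = 0.24·π_1 + 0.3·π_2 + 0.26·π_3 + 0.3·π_4
π_2 = 0.23·π_1 + 0.25·π_2 + 0.24·π_3 + 0.21·π_4
π_3 = 0.29·π_1 + 0.19·π_2 + 0.23·π_3 + 0.27·π_4
Solving with the normalization constraint gives π = (0.2737, 0.2322, 0.2470, 0.2471).
So the stationary probability of A is 0.2322.

0.2322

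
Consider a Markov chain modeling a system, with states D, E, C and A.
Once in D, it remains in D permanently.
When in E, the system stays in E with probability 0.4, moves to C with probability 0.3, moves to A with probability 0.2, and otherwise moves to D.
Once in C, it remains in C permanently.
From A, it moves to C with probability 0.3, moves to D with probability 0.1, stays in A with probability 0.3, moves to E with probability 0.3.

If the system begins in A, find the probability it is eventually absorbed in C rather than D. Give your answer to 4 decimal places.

0.7500

Let h(s) be the probability of absorption at C starting from transient state s. Then h(C) = 1 and h(D) = 0. By first-step analysis:
h(E) = 0.1·0 + 0.4·h(E) + 0.3·1 + 0.2·h(A)
h(A) = 0.1·0 + 0.3·h(E) + 0.3·1 + 0.3·h(A)
Solving: h(E) = 0.7500, h(A) = 0.7500.
Starting from A, the probability is 0.7500.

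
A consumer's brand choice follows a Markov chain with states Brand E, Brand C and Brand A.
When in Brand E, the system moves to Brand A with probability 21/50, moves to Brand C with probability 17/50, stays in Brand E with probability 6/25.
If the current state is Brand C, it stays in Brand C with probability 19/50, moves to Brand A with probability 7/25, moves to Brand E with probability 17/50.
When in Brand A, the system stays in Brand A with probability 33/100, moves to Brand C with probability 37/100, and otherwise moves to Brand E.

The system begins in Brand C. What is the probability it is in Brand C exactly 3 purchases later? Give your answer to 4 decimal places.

Propagate the distribution vector 3 purchases from Brand C.
After 0 purchases: (0.0000, 1.0000, 0.0000)
After 1 purchase: (0.3400, 0.3800, 0.2800)
After 2 purchases: (0.2948, 0.3636, 0.3416)
After 3 purchases: (0.2969, 0.3648, 0.3384)
P(in Brand C after 3 purchases) = 0.3648

0.3648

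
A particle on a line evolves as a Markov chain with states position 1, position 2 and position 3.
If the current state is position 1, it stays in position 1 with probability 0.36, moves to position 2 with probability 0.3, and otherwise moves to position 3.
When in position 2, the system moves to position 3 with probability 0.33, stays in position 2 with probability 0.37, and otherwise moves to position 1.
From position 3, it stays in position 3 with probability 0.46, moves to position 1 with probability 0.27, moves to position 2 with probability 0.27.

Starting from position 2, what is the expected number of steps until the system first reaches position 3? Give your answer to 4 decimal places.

Let t(s) be the expected number of steps to first reach position 3 from state s, with t(position 3) = 0. Conditioning on the first step:
t(position 1) = 1 + 0.36·t(position 1) + 0.3·t(position 2)
t(position 2) = 1 + 0.3·t(position 1) + 0.37·t(position 2)
Solving: t(position 1) = 2.9693, t(position 2) = 3.0013.
Expected steps from position 2 to position 3: 3.0013.

3.0013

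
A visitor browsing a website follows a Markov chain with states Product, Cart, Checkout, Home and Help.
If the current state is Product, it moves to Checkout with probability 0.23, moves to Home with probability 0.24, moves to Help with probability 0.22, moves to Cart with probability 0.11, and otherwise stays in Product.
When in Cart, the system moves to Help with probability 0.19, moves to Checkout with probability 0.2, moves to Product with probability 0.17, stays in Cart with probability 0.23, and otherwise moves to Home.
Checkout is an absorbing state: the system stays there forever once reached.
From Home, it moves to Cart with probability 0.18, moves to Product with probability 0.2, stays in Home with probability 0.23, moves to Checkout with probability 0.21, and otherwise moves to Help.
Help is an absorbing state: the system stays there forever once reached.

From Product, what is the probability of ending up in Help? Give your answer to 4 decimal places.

Let h(s) be the probability of absorption at Help starting from transient state s. Then h(Help) = 1 and h(Checkout) = 0. By first-step analysis:
h(Product) = 0.2·h(Product) + 0.11·h(Cart) + 0.23·0 + 0.24·h(Home) + 0.22·1
h(Cart) = 0.17·h(Product) + 0.23·h(Cart) + 0.2·0 + 0.21·h(Home) + 0.19·1
h(Home) = 0.2·h(Product) + 0.18·h(Cart) + 0.21·0 + 0.23·h(Home) + 0.18·1
Solving: h(Product) = 0.4828, h(Cart) = 0.4820, h(Home) = 0.4719.
Starting from Product, the probability is 0.4828.

0.4828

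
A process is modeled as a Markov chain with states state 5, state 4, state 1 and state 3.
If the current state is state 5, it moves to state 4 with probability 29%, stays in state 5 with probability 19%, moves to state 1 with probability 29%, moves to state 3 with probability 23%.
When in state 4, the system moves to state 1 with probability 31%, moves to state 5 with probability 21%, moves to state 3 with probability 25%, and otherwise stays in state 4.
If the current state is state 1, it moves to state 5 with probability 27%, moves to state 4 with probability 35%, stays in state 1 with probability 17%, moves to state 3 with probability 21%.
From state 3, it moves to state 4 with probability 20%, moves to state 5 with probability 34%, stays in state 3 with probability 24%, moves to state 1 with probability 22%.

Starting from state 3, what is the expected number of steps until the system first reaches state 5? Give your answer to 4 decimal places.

3.4194

Let t(s) be the expected number of steps to first reach state 5 from state s, with t(state 5) = 0. Conditioning on the first step:
t(state 4) = 1 + 0.23·t(state 4) + 0.31·t(state 1) + 0.25·t(state 3)
t(state 1) = 1 + 0.35·t(state 4) + 0.17·t(state 1) + 0.21·t(state 3)
t(state 3) = 1 + 0.2·t(state 4) + 0.22·t(state 1) + 0.24·t(state 3)
Solving: t(state 4) = 3.9053, t(state 1) = 3.7168, t(state 3) = 3.4194.
Expected steps from state 3 to state 5: 3.4194.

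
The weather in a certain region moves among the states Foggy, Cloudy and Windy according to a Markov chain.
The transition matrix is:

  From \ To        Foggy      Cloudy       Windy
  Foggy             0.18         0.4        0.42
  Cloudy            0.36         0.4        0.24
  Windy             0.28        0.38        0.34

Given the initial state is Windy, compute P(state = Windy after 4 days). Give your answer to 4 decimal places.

0.3233

Propagate the distribution vector 4 days from Windy.
After 0 days: (0.0000, 0.0000, 1.0000)
After 1 day: (0.2800, 0.3800, 0.3400)
After 2 days: (0.2824, 0.3932, 0.3244)
After 3 days: (0.2832, 0.3935, 0.3233)
After 4 days: (0.2832, 0.3935, 0.3233)
P(in Windy after 4 days) = 0.3233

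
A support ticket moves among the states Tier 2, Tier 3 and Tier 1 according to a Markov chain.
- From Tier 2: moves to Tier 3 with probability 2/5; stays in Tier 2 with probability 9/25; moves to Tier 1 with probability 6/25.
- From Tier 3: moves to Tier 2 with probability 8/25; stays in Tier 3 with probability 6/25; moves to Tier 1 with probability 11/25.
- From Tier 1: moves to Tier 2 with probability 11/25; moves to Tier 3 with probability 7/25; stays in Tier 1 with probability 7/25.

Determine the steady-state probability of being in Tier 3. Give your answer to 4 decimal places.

Let the stationary distribution be π with π = πP and π_1 + π_2 + π_3 = 1.
π_1 = 0.36·π_1 + 0.32·π_2 + 0.44·π_3
π_2 = 0.4·π_1 + 0.24·π_2 + 0.28·π_3
Solving with the normalization constraint gives π = (0.3727, 0.3122, 0.3150).
So the stationary probability of Tier 3 is 0.3122.

0.3122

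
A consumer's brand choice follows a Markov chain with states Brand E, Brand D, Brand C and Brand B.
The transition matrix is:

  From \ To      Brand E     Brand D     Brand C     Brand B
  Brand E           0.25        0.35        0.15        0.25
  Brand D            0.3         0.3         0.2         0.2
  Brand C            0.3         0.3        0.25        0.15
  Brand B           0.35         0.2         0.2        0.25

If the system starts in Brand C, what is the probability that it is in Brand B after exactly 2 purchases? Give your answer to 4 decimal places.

0.2100

Propagate the distribution vector 2 purchases from Brand C.
After 0 purchases: (0.0000, 0.0000, 1.0000, 0.0000)
After 1 purchase: (0.3000, 0.3000, 0.2500, 0.1500)
After 2 purchases: (0.2925, 0.3000, 0.1975, 0.2100)
P(in Brand B after 2 purchases) = 0.2100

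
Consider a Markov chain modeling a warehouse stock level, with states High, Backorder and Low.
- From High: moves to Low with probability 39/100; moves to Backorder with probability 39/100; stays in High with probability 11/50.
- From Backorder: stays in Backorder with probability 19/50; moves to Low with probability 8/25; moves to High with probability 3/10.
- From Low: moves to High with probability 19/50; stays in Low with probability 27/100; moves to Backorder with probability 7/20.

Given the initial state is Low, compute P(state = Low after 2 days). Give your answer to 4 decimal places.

Sum over the intermediate state after 1 day:
P = P(Low→High)·P(High→Low) + P(Low→Backorder)·P(Backorder→Low) + P(Low→Low)·P(Low→Low)
  = 0.38×0.39 + 0.35×0.32 + 0.27×0.27
  = 0.1482 + 0.1120 + 0.0729 = 0.3331

0.3331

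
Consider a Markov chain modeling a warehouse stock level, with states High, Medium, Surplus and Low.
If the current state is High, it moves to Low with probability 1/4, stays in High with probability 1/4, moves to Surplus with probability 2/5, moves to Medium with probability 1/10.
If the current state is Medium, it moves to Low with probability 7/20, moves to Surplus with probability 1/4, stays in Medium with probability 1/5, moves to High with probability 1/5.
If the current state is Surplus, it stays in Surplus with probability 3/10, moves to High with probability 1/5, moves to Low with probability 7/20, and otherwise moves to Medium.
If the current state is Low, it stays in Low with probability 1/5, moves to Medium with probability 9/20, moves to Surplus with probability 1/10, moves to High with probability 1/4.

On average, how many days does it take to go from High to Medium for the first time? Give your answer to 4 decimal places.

Let t(s) be the expected number of days to first reach Medium from state s, with t(Medium) = 0. Conditioning on the first day:
t(High) = 1 + 0.25·t(High) + 0.4·t(Surplus) + 0.25·t(Low)
t(Surplus) = 1 + 0.2·t(High) + 0.3·t(Surplus) + 0.35·t(Low)
t(Low) = 1 + 0.25·t(High) + 0.1·t(Surplus) + 0.2·t(Low)
Solving: t(High) = 4.8171, t(Surplus) = 4.4614, t(Low) = 3.3130.
Expected days from High to Medium: 4.8171.

4.8171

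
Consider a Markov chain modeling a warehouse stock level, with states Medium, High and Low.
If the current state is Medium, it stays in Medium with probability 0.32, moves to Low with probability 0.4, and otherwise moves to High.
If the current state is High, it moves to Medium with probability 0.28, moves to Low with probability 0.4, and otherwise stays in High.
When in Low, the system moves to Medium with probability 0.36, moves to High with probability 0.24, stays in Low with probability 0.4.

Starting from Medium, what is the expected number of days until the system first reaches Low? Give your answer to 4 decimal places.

2.5000

Let t(s) be the expected number of days to first reach Low from state s, with t(Low) = 0. Conditioning on the first day:
t(Medium) = 1 + 0.32·t(Medium) + 0.28·t(High)
t(High) = 1 + 0.28·t(Medium) + 0.32·t(High)
Solving: t(Medium) = 2.5000, t(High) = 2.5000.
Expected days from Medium to Low: 2.5000.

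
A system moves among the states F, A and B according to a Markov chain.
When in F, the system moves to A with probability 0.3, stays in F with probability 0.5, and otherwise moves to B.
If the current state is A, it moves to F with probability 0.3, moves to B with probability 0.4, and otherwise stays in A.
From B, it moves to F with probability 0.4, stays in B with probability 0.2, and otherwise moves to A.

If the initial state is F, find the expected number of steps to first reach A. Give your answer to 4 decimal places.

Let t(s) be the expected number of steps to first reach A from state s, with t(A) = 0. Conditioning on the first step:
t(F) = 1 + 0.5·t(F) + 0.2·t(B)
t(B) = 1 + 0.4·t(F) + 0.2·t(B)
Solving: t(F) = 3.1250, t(B) = 2.8125.
Expected steps from F to A: 3.1250.

3.1250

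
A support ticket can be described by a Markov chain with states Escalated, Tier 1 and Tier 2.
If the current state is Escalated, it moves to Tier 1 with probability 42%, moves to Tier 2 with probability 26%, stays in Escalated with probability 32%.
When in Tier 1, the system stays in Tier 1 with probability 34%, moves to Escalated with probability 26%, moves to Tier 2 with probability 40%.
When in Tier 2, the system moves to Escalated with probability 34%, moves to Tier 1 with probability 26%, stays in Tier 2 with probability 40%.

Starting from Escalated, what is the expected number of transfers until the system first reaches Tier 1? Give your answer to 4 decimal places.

2.6909

Let t(s) be the expected number of transfers to first reach Tier 1 from state s, with t(Tier 1) = 0. Conditioning on the first transfer:
t(Escalated) = 1 + 0.32·t(Escalated) + 0.26·t(Tier 2)
t(Tier 2) = 1 + 0.34·t(Escalated) + 0.4·t(Tier 2)
Solving: t(Escalated) = 2.6909, t(Tier 2) = 3.1915.
Expected transfers from Escalated to Tier 1: 2.6909.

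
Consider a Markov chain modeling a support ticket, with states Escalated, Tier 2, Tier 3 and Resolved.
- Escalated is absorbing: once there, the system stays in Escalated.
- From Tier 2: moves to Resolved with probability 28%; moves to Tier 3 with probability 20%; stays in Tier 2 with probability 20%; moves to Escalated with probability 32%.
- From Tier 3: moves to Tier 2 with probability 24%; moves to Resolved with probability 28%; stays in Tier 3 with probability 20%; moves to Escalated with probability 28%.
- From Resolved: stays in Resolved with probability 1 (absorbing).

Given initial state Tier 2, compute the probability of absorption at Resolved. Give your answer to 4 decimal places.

Let h(s) be the probability of absorption at Resolved starting from transient state s. Then h(Resolved) = 1 and h(Escalated) = 0. By first-step analysis:
h(Tier 2) = 0.32·0 + 0.2·h(Tier 2) + 0.2·h(Tier 3) + 0.28·1
h(Tier 3) = 0.28·0 + 0.24·h(Tier 2) + 0.2·h(Tier 3) + 0.28·1
Solving: h(Tier 2) = 0.4730, h(Tier 3) = 0.4919.
Starting from Tier 2, the probability is 0.4730.

0.4730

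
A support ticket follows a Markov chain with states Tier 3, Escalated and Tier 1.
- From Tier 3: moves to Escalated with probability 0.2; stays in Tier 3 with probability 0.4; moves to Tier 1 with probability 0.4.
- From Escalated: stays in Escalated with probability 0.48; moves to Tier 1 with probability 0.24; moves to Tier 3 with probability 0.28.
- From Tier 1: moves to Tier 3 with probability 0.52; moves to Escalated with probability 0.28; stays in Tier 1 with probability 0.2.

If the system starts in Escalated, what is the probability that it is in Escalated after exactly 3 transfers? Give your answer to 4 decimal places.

0.3210

Propagate the distribution vector 3 transfers from Escalated.
After 0 transfers: (0.0000, 1.0000, 0.0000)
After 1 transfer: (0.2800, 0.4800, 0.2400)
After 2 transfers: (0.3712, 0.3536, 0.2752)
After 3 transfers: (0.3906, 0.3210, 0.2884)
P(in Escalated after 3 transfers) = 0.3210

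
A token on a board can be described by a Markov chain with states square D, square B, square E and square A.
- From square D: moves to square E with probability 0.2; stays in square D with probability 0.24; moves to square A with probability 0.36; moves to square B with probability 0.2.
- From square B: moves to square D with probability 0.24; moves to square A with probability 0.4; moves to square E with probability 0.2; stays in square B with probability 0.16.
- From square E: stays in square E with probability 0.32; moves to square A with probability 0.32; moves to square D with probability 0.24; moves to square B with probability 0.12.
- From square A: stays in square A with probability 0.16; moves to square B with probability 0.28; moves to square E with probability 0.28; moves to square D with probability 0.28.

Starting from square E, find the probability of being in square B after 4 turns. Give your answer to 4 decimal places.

0.1958

Propagate the distribution vector 4 turns from square E.
After 0 turns: (0.0000, 0.0000, 1.0000, 0.0000)
After 1 turn: (0.2400, 0.1200, 0.3200, 0.3200)
After 2 turns: (0.2528, 0.1952, 0.2640, 0.2880)
After 3 turns: (0.2515, 0.1941, 0.2547, 0.2996)
After 4 turns: (0.2520, 0.1958, 0.2545, 0.2976)
P(in square B after 4 turns) = 0.1958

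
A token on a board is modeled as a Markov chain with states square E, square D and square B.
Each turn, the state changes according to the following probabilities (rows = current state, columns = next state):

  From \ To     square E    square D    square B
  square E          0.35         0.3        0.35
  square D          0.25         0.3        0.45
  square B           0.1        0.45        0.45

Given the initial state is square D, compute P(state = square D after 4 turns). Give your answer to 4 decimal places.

Propagate the distribution vector 4 turns from square D.
After 0 turns: (0.0000, 1.0000, 0.0000)
After 1 turn: (0.2500, 0.3000, 0.4500)
After 2 turns: (0.2075, 0.3675, 0.4250)
After 3 turns: (0.2070, 0.3638, 0.4293)
After 4 turns: (0.2063, 0.3644, 0.4293)
P(in square D after 4 turns) = 0.3644

0.3644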